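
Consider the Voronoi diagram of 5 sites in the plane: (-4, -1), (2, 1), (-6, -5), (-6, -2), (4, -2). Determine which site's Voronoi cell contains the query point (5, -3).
Nearest site = (4, -2)

The Voronoi cell of site s contains exactly those query points closer to s than to any other site. Compute squared distances from q = (5, -3) to each site:
  (4 − 5)² + (-2 − -3)² = 2
  (2 − 5)² + (1 − -3)² = 25
  (-4 − 5)² + (-1 − -3)² = 85
  (-6 − 5)² + (-2 − -3)² = 122
  (-6 − 5)² + (-5 − -3)² = 125
Minimum is attained by (4, -2), so q lies in its Voronoi cell.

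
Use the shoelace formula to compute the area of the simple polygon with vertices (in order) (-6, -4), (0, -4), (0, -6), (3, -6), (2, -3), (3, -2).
Area = 13

Shoelace formula: Area = (1/2) |Σ_i (x_i · y_{i+1} − x_{i+1} · y_i)| (indices mod n). Compute each cross term:
  (-6)(-4) − (0)(-4) = 24
  (0)(-6) − (0)(-4) = 0
  (0)(-6) − (3)(-6) = 18
  (3)(-3) − (2)(-6) = 3
  (2)(-2) − (3)(-3) = 5
  (3)(-4) − (-6)(-2) = -24
Sum = 26, so (signed) Area = 26/2 = 13, |Area| = 13.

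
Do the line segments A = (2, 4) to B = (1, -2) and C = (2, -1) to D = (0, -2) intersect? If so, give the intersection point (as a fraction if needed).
Yes; intersection at (12/11, -16/11) (t = 10/11 on AB, s = 5/11 on CD)

Parametrize AB as A + t(B − A) = (2 + -1 t, 4 + -6 t) and CD as C + s(D − C) = (2 + -2 s, -1 + -1 s). Solve the linear system for (t, s). Determinant = 11 ≠ 0, so a unique intersection of the containing lines exists. Solution: t = 10/11, s = 5/11 — both in [0, 1], so the segments cross. Intersection point: (12/11, -16/11).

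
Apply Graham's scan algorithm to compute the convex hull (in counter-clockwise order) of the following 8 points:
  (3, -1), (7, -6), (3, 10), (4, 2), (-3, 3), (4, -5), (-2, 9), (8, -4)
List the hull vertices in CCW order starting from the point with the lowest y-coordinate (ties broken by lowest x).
Hull (CCW) = [(7, -6), (8, -4), (3, 10), (-2, 9), (-3, 3), (4, -5)]

Graham scan procedure:
  1. Find the pivot p₀ = point with lowest y (tie → lowest x): (7, -6).
  2. Sort the remaining points by polar angle around p₀.
  3. Walk through sorted points, maintaining a stack; pop the top while the last three entries make a non-left turn (cross product ≤ 0).
  4. Final stack is the convex hull in CCW order: (7, -6), (8, -4), (3, 10), (-2, 9), (-3, 3), (4, -5).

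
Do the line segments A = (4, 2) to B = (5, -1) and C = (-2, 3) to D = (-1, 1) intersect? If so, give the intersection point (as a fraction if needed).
No (intersection of containing lines falls outside at least one segment)

Parametrize and solve: t = 11, s = 17. At least one of these is outside [0, 1], so the segments do not intersect.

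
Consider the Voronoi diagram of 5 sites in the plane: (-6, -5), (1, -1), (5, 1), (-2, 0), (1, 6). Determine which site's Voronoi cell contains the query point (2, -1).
Nearest site = (1, -1)

The Voronoi cell of site s contains exactly those query points closer to s than to any other site. Compute squared distances from q = (2, -1) to each site:
  (1 − 2)² + (-1 − -1)² = 1
  (5 − 2)² + (1 − -1)² = 13
  (-2 − 2)² + (0 − -1)² = 17
  (1 − 2)² + (6 − -1)² = 50
  (-6 − 2)² + (-5 − -1)² = 80
Minimum is attained by (1, -1), so q lies in its Voronoi cell.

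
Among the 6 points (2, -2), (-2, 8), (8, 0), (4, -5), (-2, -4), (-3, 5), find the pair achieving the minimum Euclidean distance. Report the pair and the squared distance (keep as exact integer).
Pair = ((-2, 8), (-3, 5)); squared distance = 10

Compute all C(6, 2) = 15 pairwise squared distances (x_i − x_j)² + (y_i − y_j)². The minimum is 10, attained by the pair ((-2, 8), (-3, 5)).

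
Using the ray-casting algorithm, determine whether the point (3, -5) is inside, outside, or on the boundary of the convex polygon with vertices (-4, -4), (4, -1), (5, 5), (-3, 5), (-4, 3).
The point (3, -5) lies strictly outside the polygon

Cast a horizontal ray to the right from the query point and count how many polygon edges it crosses (each edge strictly once or zero times, handled with the usual half-open convention). 
Parity of crossings → even ⇒ outside.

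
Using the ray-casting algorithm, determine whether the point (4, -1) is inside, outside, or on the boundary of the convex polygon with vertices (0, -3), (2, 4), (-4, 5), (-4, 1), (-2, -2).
The point (4, -1) lies strictly outside the polygon

Cast a horizontal ray to the right from the query point and count how many polygon edges it crosses (each edge strictly once or zero times, handled with the usual half-open convention). 
Parity of crossings → even ⇒ outside.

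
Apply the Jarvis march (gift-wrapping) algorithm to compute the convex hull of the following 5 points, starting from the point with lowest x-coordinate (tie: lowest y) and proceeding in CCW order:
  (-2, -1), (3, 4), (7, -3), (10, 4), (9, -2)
Hull (CCW) = [(-2, -1), (7, -3), (9, -2), (10, 4), (3, 4)]

Jarvis march: at each step, from the current hull vertex p, select the next vertex q as the point such that every other point lies strictly to the left of (or on) the directed line p → q. (Equivalently: for every other point r, the cross product (q − p) × (r − p) ≥ 0.)
Starting point (lowest x, tie lowest y): (-2, -1). Wrap until returning to start. Resulting hull: (-2, -1), (7, -3), (9, -2), (10, 4), (3, 4).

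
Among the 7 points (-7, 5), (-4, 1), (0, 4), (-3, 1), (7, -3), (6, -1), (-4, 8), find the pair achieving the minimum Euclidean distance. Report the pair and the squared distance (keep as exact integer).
Pair = ((-4, 1), (-3, 1)); squared distance = 1

Compute all C(7, 2) = 21 pairwise squared distances (x_i − x_j)² + (y_i − y_j)². The minimum is 1, attained by the pair ((-4, 1), (-3, 1)).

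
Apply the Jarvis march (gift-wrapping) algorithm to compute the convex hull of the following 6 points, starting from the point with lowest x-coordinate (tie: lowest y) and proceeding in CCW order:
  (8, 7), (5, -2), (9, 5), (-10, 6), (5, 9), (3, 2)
Hull (CCW) = [(-10, 6), (5, -2), (9, 5), (8, 7), (5, 9)]

Jarvis march: at each step, from the current hull vertex p, select the next vertex q as the point such that every other point lies strictly to the left of (or on) the directed line p → q. (Equivalently: for every other point r, the cross product (q − p) × (r − p) ≥ 0.)
Starting point (lowest x, tie lowest y): (-10, 6). Wrap until returning to start. Resulting hull: (-10, 6), (5, -2), (9, 5), (8, 7), (5, 9).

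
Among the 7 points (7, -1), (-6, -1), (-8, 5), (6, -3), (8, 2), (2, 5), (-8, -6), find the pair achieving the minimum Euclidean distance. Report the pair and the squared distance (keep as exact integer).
Pair = ((7, -1), (6, -3)); squared distance = 5

Compute all C(7, 2) = 21 pairwise squared distances (x_i − x_j)² + (y_i − y_j)². The minimum is 5, attained by the pair ((7, -1), (6, -3)).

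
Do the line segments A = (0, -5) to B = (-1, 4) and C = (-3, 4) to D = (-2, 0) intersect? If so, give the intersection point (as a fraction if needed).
No (intersection of containing lines falls outside at least one segment)

Parametrize and solve: t = -3/5, s = 18/5. At least one of these is outside [0, 1], so the segments do not intersect.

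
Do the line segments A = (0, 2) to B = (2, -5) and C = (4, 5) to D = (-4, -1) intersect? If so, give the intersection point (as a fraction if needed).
Yes; intersection at (0, 2) (t = 0 on AB, s = 1/2 on CD)

Parametrize AB as A + t(B − A) = (0 + 2 t, 2 + -7 t) and CD as C + s(D − C) = (4 + -8 s, 5 + -6 s). Solve the linear system for (t, s). Determinant = 68 ≠ 0, so a unique intersection of the containing lines exists. Solution: t = 0, s = 1/2 — both in [0, 1], so the segments cross. Intersection point: (0, 2).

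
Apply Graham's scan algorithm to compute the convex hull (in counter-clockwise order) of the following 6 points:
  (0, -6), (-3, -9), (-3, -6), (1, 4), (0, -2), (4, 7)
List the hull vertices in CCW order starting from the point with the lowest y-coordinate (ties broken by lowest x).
Hull (CCW) = [(-3, -9), (0, -6), (4, 7), (1, 4), (-3, -6)]

Graham scan procedure:
  1. Find the pivot p₀ = point with lowest y (tie → lowest x): (-3, -9).
  2. Sort the remaining points by polar angle around p₀.
  3. Walk through sorted points, maintaining a stack; pop the top while the last three entries make a non-left turn (cross product ≤ 0).
  4. Final stack is the convex hull in CCW order: (-3, -9), (0, -6), (4, 7), (1, 4), (-3, -6).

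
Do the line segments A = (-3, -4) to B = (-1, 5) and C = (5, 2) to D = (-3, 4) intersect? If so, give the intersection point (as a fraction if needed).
Yes; intersection at (-25/19, 68/19) (t = 16/19 on AB, s = 15/19 on CD)

Parametrize AB as A + t(B − A) = (-3 + 2 t, -4 + 9 t) and CD as C + s(D − C) = (5 + -8 s, 2 + 2 s). Solve the linear system for (t, s). Determinant = -76 ≠ 0, so a unique intersection of the containing lines exists. Solution: t = 16/19, s = 15/19 — both in [0, 1], so the segments cross. Intersection point: (-25/19, 68/19).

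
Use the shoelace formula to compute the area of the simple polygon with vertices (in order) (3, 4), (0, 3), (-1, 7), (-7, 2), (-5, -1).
Area = 59/2

Shoelace formula: Area = (1/2) |Σ_i (x_i · y_{i+1} − x_{i+1} · y_i)| (indices mod n). Compute each cross term:
  (3)(3) − (0)(4) = 9
  (0)(7) − (-1)(3) = 3
  (-1)(2) − (-7)(7) = 47
  (-7)(-1) − (-5)(2) = 17
  (-5)(4) − (3)(-1) = -17
Sum = 59, so (signed) Area = 59/2 = 59/2, |Area| = 59/2.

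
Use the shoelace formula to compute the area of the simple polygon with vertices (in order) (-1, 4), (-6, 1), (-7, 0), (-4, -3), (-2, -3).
Area = 23

Shoelace formula: Area = (1/2) |Σ_i (x_i · y_{i+1} − x_{i+1} · y_i)| (indices mod n). Compute each cross term:
  (-1)(1) − (-6)(4) = 23
  (-6)(0) − (-7)(1) = 7
  (-7)(-3) − (-4)(0) = 21
  (-4)(-3) − (-2)(-3) = 6
  (-2)(4) − (-1)(-3) = -11
Sum = 46, so (signed) Area = 46/2 = 23, |Area| = 23.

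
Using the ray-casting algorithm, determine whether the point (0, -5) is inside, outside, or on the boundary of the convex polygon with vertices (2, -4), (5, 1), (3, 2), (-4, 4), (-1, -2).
The point (0, -5) lies strictly outside the polygon

Cast a horizontal ray to the right from the query point and count how many polygon edges it crosses (each edge strictly once or zero times, handled with the usual half-open convention). 
Parity of crossings → even ⇒ outside.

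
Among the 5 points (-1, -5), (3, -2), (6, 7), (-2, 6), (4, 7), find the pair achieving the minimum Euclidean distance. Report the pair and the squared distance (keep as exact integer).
Pair = ((6, 7), (4, 7)); squared distance = 4

Compute all C(5, 2) = 10 pairwise squared distances (x_i − x_j)² + (y_i − y_j)². The minimum is 4, attained by the pair ((6, 7), (4, 7)).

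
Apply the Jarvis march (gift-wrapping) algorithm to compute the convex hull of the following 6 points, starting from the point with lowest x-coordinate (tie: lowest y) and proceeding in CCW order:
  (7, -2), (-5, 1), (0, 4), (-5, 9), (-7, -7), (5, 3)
Hull (CCW) = [(-7, -7), (7, -2), (5, 3), (-5, 9)]

Jarvis march: at each step, from the current hull vertex p, select the next vertex q as the point such that every other point lies strictly to the left of (or on) the directed line p → q. (Equivalently: for every other point r, the cross product (q − p) × (r − p) ≥ 0.)
Starting point (lowest x, tie lowest y): (-7, -7). Wrap until returning to start. Resulting hull: (-7, -7), (7, -2), (5, 3), (-5, 9).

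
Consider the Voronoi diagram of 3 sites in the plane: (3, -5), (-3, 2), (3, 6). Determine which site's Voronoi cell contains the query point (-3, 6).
Nearest site = (-3, 2)

The Voronoi cell of site s contains exactly those query points closer to s than to any other site. Compute squared distances from q = (-3, 6) to each site:
  (-3 − -3)² + (2 − 6)² = 16
  (3 − -3)² + (6 − 6)² = 36
  (3 − -3)² + (-5 − 6)² = 157
Minimum is attained by (-3, 2), so q lies in its Voronoi cell.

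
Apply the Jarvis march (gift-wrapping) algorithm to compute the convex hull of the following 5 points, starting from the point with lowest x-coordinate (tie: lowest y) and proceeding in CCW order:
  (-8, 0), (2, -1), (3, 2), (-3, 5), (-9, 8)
Hull (CCW) = [(-9, 8), (-8, 0), (2, -1), (3, 2)]

Jarvis march: at each step, from the current hull vertex p, select the next vertex q as the point such that every other point lies strictly to the left of (or on) the directed line p → q. (Equivalently: for every other point r, the cross product (q − p) × (r − p) ≥ 0.)
Starting point (lowest x, tie lowest y): (-9, 8). Wrap until returning to start. Resulting hull: (-9, 8), (-8, 0), (2, -1), (3, 2).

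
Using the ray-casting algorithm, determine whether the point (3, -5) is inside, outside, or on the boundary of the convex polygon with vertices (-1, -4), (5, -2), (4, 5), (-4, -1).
The point (3, -5) lies strictly outside the polygon

Cast a horizontal ray to the right from the query point and count how many polygon edges it crosses (each edge strictly once or zero times, handled with the usual half-open convention). 
Parity of crossings → even ⇒ outside.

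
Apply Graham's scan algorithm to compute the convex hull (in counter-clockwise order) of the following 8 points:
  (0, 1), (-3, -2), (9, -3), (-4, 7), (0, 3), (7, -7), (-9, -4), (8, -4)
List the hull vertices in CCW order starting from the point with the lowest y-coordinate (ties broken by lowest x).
Hull (CCW) = [(7, -7), (9, -3), (-4, 7), (-9, -4)]

Graham scan procedure:
  1. Find the pivot p₀ = point with lowest y (tie → lowest x): (7, -7).
  2. Sort the remaining points by polar angle around p₀.
  3. Walk through sorted points, maintaining a stack; pop the top while the last three entries make a non-left turn (cross product ≤ 0).
  4. Final stack is the convex hull in CCW order: (7, -7), (9, -3), (-4, 7), (-9, -4).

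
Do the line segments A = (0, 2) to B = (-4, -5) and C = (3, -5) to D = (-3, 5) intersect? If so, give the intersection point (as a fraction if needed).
Yes; intersection at (-24/41, 40/41) (t = 6/41 on AB, s = 49/82 on CD)

Parametrize AB as A + t(B − A) = (0 + -4 t, 2 + -7 t) and CD as C + s(D − C) = (3 + -6 s, -5 + 10 s). Solve the linear system for (t, s). Determinant = 82 ≠ 0, so a unique intersection of the containing lines exists. Solution: t = 6/41, s = 49/82 — both in [0, 1], so the segments cross. Intersection point: (-24/41, 40/41).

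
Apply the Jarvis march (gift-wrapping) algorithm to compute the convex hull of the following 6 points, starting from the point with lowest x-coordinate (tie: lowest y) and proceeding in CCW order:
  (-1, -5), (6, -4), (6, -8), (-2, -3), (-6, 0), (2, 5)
Hull (CCW) = [(-6, 0), (-1, -5), (6, -8), (6, -4), (2, 5)]

Jarvis march: at each step, from the current hull vertex p, select the next vertex q as the point such that every other point lies strictly to the left of (or on) the directed line p → q. (Equivalently: for every other point r, the cross product (q − p) × (r − p) ≥ 0.)
Starting point (lowest x, tie lowest y): (-6, 0). Wrap until returning to start. Resulting hull: (-6, 0), (-1, -5), (6, -8), (6, -4), (2, 5).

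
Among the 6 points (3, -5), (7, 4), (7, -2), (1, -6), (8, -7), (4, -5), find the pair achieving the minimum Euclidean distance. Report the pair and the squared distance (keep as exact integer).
Pair = ((3, -5), (4, -5)); squared distance = 1

Compute all C(6, 2) = 15 pairwise squared distances (x_i − x_j)² + (y_i − y_j)². The minimum is 1, attained by the pair ((3, -5), (4, -5)).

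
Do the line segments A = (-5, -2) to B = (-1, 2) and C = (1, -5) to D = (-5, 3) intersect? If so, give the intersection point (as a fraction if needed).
Yes; intersection at (-20/7, 1/7) (t = 15/28 on AB, s = 9/14 on CD)

Parametrize AB as A + t(B − A) = (-5 + 4 t, -2 + 4 t) and CD as C + s(D − C) = (1 + -6 s, -5 + 8 s). Solve the linear system for (t, s). Determinant = -56 ≠ 0, so a unique intersection of the containing lines exists. Solution: t = 15/28, s = 9/14 — both in [0, 1], so the segments cross. Intersection point: (-20/7, 1/7).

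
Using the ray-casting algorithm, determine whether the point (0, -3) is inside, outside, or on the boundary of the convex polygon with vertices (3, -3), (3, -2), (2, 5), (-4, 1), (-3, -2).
The point (0, -3) lies strictly outside the polygon

Cast a horizontal ray to the right from the query point and count how many polygon edges it crosses (each edge strictly once or zero times, handled with the usual half-open convention). 
Parity of crossings → even ⇒ outside.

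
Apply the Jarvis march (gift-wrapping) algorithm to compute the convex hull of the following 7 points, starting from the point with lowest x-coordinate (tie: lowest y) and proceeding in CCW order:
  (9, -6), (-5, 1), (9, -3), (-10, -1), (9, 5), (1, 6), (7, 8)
Hull (CCW) = [(-10, -1), (9, -6), (9, 5), (7, 8), (1, 6)]

Jarvis march: at each step, from the current hull vertex p, select the next vertex q as the point such that every other point lies strictly to the left of (or on) the directed line p → q. (Equivalently: for every other point r, the cross product (q − p) × (r − p) ≥ 0.)
Starting point (lowest x, tie lowest y): (-10, -1). Wrap until returning to start. Resulting hull: (-10, -1), (9, -6), (9, 5), (7, 8), (1, 6).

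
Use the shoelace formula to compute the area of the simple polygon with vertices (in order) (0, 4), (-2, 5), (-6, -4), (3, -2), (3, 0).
Area = 44

Shoelace formula: Area = (1/2) |Σ_i (x_i · y_{i+1} − x_{i+1} · y_i)| (indices mod n). Compute each cross term:
  (0)(5) − (-2)(4) = 8
  (-2)(-4) − (-6)(5) = 38
  (-6)(-2) − (3)(-4) = 24
  (3)(0) − (3)(-2) = 6
  (3)(4) − (0)(0) = 12
Sum = 88, so (signed) Area = 88/2 = 44, |Area| = 44.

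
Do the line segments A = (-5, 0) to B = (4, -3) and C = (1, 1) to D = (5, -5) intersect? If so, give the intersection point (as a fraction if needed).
Yes; intersection at (25/7, -20/7) (t = 20/21 on AB, s = 9/14 on CD)

Parametrize AB as A + t(B − A) = (-5 + 9 t, 0 + -3 t) and CD as C + s(D − C) = (1 + 4 s, 1 + -6 s). Solve the linear system for (t, s). Determinant = 42 ≠ 0, so a unique intersection of the containing lines exists. Solution: t = 20/21, s = 9/14 — both in [0, 1], so the segments cross. Intersection point: (25/7, -20/7).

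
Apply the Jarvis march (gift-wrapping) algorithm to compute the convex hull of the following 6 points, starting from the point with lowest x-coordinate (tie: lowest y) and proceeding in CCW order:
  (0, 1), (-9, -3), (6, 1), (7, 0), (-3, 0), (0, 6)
Hull (CCW) = [(-9, -3), (7, 0), (6, 1), (0, 6)]

Jarvis march: at each step, from the current hull vertex p, select the next vertex q as the point such that every other point lies strictly to the left of (or on) the directed line p → q. (Equivalently: for every other point r, the cross product (q − p) × (r − p) ≥ 0.)
Starting point (lowest x, tie lowest y): (-9, -3). Wrap until returning to start. Resulting hull: (-9, -3), (7, 0), (6, 1), (0, 6).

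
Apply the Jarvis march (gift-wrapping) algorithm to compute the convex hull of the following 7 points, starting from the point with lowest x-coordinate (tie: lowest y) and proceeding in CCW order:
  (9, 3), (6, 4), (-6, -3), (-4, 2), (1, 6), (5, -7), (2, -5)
Hull (CCW) = [(-6, -3), (5, -7), (9, 3), (1, 6), (-4, 2)]

Jarvis march: at each step, from the current hull vertex p, select the next vertex q as the point such that every other point lies strictly to the left of (or on) the directed line p → q. (Equivalently: for every other point r, the cross product (q − p) × (r − p) ≥ 0.)
Starting point (lowest x, tie lowest y): (-6, -3). Wrap until returning to start. Resulting hull: (-6, -3), (5, -7), (9, 3), (1, 6), (-4, 2).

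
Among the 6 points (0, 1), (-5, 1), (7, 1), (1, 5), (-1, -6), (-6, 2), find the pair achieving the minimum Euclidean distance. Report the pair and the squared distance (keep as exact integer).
Pair = ((-5, 1), (-6, 2)); squared distance = 2

Compute all C(6, 2) = 15 pairwise squared distances (x_i − x_j)² + (y_i − y_j)². The minimum is 2, attained by the pair ((-5, 1), (-6, 2)).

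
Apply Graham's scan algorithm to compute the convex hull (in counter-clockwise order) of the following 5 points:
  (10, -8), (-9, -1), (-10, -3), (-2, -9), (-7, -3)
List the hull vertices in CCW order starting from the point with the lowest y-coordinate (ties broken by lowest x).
Hull (CCW) = [(-2, -9), (10, -8), (-9, -1), (-10, -3)]

Graham scan procedure:
  1. Find the pivot p₀ = point with lowest y (tie → lowest x): (-2, -9).
  2. Sort the remaining points by polar angle around p₀.
  3. Walk through sorted points, maintaining a stack; pop the top while the last three entries make a non-left turn (cross product ≤ 0).
  4. Final stack is the convex hull in CCW order: (-2, -9), (10, -8), (-9, -1), (-10, -3).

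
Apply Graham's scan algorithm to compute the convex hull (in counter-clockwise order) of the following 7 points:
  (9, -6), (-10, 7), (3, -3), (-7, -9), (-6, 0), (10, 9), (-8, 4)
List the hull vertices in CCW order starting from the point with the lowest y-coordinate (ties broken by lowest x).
Hull (CCW) = [(-7, -9), (9, -6), (10, 9), (-10, 7)]

Graham scan procedure:
  1. Find the pivot p₀ = point with lowest y (tie → lowest x): (-7, -9).
  2. Sort the remaining points by polar angle around p₀.
  3. Walk through sorted points, maintaining a stack; pop the top while the last three entries make a non-left turn (cross product ≤ 0).
  4. Final stack is the convex hull in CCW order: (-7, -9), (9, -6), (10, 9), (-10, 7).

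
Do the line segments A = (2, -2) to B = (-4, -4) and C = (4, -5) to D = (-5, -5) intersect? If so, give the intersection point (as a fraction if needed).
No (intersection of containing lines falls outside at least one segment)

Parametrize and solve: t = 3/2, s = 11/9. At least one of these is outside [0, 1], so the segments do not intersect.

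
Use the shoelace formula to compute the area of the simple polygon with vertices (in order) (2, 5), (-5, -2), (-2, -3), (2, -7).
Area = 38

Shoelace formula: Area = (1/2) |Σ_i (x_i · y_{i+1} − x_{i+1} · y_i)| (indices mod n). Compute each cross term:
  (2)(-2) − (-5)(5) = 21
  (-5)(-3) − (-2)(-2) = 11
  (-2)(-7) − (2)(-3) = 20
  (2)(5) − (2)(-7) = 24
Sum = 76, so (signed) Area = 76/2 = 38, |Area| = 38.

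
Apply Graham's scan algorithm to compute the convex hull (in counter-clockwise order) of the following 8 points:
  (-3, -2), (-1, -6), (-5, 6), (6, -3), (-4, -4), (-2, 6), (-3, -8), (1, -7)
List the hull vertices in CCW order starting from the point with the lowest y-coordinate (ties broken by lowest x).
Hull (CCW) = [(-3, -8), (1, -7), (6, -3), (-2, 6), (-5, 6), (-4, -4)]

Graham scan procedure:
  1. Find the pivot p₀ = point with lowest y (tie → lowest x): (-3, -8).
  2. Sort the remaining points by polar angle around p₀.
  3. Walk through sorted points, maintaining a stack; pop the top while the last three entries make a non-left turn (cross product ≤ 0).
  4. Final stack is the convex hull in CCW order: (-3, -8), (1, -7), (6, -3), (-2, 6), (-5, 6), (-4, -4).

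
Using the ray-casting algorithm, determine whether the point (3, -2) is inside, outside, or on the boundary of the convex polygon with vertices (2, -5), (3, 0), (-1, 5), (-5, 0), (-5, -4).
The point (3, -2) lies strictly outside the polygon

Cast a horizontal ray to the right from the query point and count how many polygon edges it crosses (each edge strictly once or zero times, handled with the usual half-open convention). 
Parity of crossings → even ⇒ outside.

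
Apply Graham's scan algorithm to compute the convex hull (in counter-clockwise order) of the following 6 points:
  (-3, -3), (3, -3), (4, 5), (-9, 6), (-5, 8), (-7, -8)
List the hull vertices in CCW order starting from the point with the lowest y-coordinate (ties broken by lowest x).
Hull (CCW) = [(-7, -8), (3, -3), (4, 5), (-5, 8), (-9, 6)]

Graham scan procedure:
  1. Find the pivot p₀ = point with lowest y (tie → lowest x): (-7, -8).
  2. Sort the remaining points by polar angle around p₀.
  3. Walk through sorted points, maintaining a stack; pop the top while the last three entries make a non-left turn (cross product ≤ 0).
  4. Final stack is the convex hull in CCW order: (-7, -8), (3, -3), (4, 5), (-5, 8), (-9, 6).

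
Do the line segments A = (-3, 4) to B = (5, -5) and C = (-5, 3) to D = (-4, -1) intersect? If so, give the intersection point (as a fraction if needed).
No (intersection of containing lines falls outside at least one segment)

Parametrize and solve: t = -9/23, s = -26/23. At least one of these is outside [0, 1], so the segments do not intersect.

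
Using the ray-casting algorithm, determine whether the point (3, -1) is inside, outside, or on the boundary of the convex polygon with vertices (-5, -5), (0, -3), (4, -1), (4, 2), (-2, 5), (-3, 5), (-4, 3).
The point (3, -1) lies strictly inside the polygon

Cast a horizontal ray to the right from the query point and count how many polygon edges it crosses (each edge strictly once or zero times, handled with the usual half-open convention). 
Parity of crossings → odd ⇒ inside.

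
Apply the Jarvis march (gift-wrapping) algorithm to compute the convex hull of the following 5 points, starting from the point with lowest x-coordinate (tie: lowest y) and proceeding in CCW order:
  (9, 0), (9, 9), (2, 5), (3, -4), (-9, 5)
Hull (CCW) = [(-9, 5), (3, -4), (9, 0), (9, 9)]

Jarvis march: at each step, from the current hull vertex p, select the next vertex q as the point such that every other point lies strictly to the left of (or on) the directed line p → q. (Equivalently: for every other point r, the cross product (q − p) × (r − p) ≥ 0.)
Starting point (lowest x, tie lowest y): (-9, 5). Wrap until returning to start. Resulting hull: (-9, 5), (3, -4), (9, 0), (9, 9).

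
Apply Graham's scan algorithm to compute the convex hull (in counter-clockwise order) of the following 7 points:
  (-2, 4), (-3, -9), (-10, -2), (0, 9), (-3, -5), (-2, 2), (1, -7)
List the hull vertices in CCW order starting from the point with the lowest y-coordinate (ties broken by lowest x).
Hull (CCW) = [(-3, -9), (1, -7), (0, 9), (-10, -2)]

Graham scan procedure:
  1. Find the pivot p₀ = point with lowest y (tie → lowest x): (-3, -9).
  2. Sort the remaining points by polar angle around p₀.
  3. Walk through sorted points, maintaining a stack; pop the top while the last three entries make a non-left turn (cross product ≤ 0).
  4. Final stack is the convex hull in CCW order: (-3, -9), (1, -7), (0, 9), (-10, -2).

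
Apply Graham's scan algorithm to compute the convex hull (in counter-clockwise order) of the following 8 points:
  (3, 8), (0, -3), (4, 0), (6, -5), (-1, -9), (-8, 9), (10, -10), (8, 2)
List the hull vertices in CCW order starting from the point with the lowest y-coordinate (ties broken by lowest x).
Hull (CCW) = [(10, -10), (8, 2), (3, 8), (-8, 9), (-1, -9)]

Graham scan procedure:
  1. Find the pivot p₀ = point with lowest y (tie → lowest x): (10, -10).
  2. Sort the remaining points by polar angle around p₀.
  3. Walk through sorted points, maintaining a stack; pop the top while the last three entries make a non-left turn (cross product ≤ 0).
  4. Final stack is the convex hull in CCW order: (10, -10), (8, 2), (3, 8), (-8, 9), (-1, -9).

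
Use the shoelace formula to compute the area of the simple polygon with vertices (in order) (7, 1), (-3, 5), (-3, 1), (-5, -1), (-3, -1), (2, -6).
Area = 62

Shoelace formula: Area = (1/2) |Σ_i (x_i · y_{i+1} − x_{i+1} · y_i)| (indices mod n). Compute each cross term:
  (7)(5) − (-3)(1) = 38
  (-3)(1) − (-3)(5) = 12
  (-3)(-1) − (-5)(1) = 8
  (-5)(-1) − (-3)(-1) = 2
  (-3)(-6) − (2)(-1) = 20
  (2)(1) − (7)(-6) = 44
Sum = 124, so (signed) Area = 124/2 = 62, |Area| = 62.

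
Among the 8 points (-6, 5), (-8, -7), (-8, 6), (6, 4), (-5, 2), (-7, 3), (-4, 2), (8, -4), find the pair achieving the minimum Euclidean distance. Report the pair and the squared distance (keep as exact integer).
Pair = ((-5, 2), (-4, 2)); squared distance = 1

Compute all C(8, 2) = 28 pairwise squared distances (x_i − x_j)² + (y_i − y_j)². The minimum is 1, attained by the pair ((-5, 2), (-4, 2)).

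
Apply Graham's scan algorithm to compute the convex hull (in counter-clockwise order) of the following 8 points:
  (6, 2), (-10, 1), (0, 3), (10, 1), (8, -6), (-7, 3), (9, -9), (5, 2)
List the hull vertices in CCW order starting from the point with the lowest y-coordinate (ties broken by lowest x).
Hull (CCW) = [(9, -9), (10, 1), (6, 2), (0, 3), (-7, 3), (-10, 1)]

Graham scan procedure:
  1. Find the pivot p₀ = point with lowest y (tie → lowest x): (9, -9).
  2. Sort the remaining points by polar angle around p₀.
  3. Walk through sorted points, maintaining a stack; pop the top while the last three entries make a non-left turn (cross product ≤ 0).
  4. Final stack is the convex hull in CCW order: (9, -9), (10, 1), (6, 2), (0, 3), (-7, 3), (-10, 1).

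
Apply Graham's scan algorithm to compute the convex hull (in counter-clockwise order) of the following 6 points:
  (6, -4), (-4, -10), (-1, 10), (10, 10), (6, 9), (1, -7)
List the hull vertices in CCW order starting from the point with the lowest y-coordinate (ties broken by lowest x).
Hull (CCW) = [(-4, -10), (6, -4), (10, 10), (-1, 10)]

Graham scan procedure:
  1. Find the pivot p₀ = point with lowest y (tie → lowest x): (-4, -10).
  2. Sort the remaining points by polar angle around p₀.
  3. Walk through sorted points, maintaining a stack; pop the top while the last three entries make a non-left turn (cross product ≤ 0).
  4. Final stack is the convex hull in CCW order: (-4, -10), (6, -4), (10, 10), (-1, 10).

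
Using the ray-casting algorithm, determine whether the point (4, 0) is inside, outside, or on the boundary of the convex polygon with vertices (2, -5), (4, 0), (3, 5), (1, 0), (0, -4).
The point (4, 0) lies on the polygon boundary

Boundary check: the query satisfies the collinearity and bounding-box conditions for some polygon edge, so it lies exactly on the boundary.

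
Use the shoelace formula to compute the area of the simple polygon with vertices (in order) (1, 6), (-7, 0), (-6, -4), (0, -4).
Area = 49

Shoelace formula: Area = (1/2) |Σ_i (x_i · y_{i+1} − x_{i+1} · y_i)| (indices mod n). Compute each cross term:
  (1)(0) − (-7)(6) = 42
  (-7)(-4) − (-6)(0) = 28
  (-6)(-4) − (0)(-4) = 24
  (0)(6) − (1)(-4) = 4
Sum = 98, so (signed) Area = 98/2 = 49, |Area| = 49.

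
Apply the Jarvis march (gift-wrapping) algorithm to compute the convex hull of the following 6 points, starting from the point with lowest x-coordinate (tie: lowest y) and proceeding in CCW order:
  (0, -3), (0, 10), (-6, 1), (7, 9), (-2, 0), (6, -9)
Hull (CCW) = [(-6, 1), (6, -9), (7, 9), (0, 10)]

Jarvis march: at each step, from the current hull vertex p, select the next vertex q as the point such that every other point lies strictly to the left of (or on) the directed line p → q. (Equivalently: for every other point r, the cross product (q − p) × (r − p) ≥ 0.)
Starting point (lowest x, tie lowest y): (-6, 1). Wrap until returning to start. Resulting hull: (-6, 1), (6, -9), (7, 9), (0, 10).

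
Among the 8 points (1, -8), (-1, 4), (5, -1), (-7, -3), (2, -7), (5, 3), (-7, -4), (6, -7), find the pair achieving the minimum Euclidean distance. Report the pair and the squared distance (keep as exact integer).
Pair = ((-7, -3), (-7, -4)); squared distance = 1

Compute all C(8, 2) = 28 pairwise squared distances (x_i − x_j)² + (y_i − y_j)². The minimum is 1, attained by the pair ((-7, -3), (-7, -4)).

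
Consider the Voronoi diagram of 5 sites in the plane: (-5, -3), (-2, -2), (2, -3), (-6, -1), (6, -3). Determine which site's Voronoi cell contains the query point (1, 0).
Nearest site = (2, -3)

The Voronoi cell of site s contains exactly those query points closer to s than to any other site. Compute squared distances from q = (1, 0) to each site:
  (2 − 1)² + (-3 − 0)² = 10
  (-2 − 1)² + (-2 − 0)² = 13
  (6 − 1)² + (-3 − 0)² = 34
  (-5 − 1)² + (-3 − 0)² = 45
  (-6 − 1)² + (-1 − 0)² = 50
Minimum is attained by (2, -3), so q lies in its Voronoi cell.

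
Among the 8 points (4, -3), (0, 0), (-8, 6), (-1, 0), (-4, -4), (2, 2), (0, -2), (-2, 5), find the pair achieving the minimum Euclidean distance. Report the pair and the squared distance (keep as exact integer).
Pair = ((0, 0), (-1, 0)); squared distance = 1

Compute all C(8, 2) = 28 pairwise squared distances (x_i − x_j)² + (y_i − y_j)². The minimum is 1, attained by the pair ((0, 0), (-1, 0)).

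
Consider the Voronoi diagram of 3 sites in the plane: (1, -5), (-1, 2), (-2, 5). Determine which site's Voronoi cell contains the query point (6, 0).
Nearest site = (1, -5)

The Voronoi cell of site s contains exactly those query points closer to s than to any other site. Compute squared distances from q = (6, 0) to each site:
  (1 − 6)² + (-5 − 0)² = 50
  (-1 − 6)² + (2 − 0)² = 53
  (-2 − 6)² + (5 − 0)² = 89
Minimum is attained by (1, -5), so q lies in its Voronoi cell.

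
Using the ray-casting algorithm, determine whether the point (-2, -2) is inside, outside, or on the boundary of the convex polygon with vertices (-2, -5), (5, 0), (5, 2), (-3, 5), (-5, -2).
The point (-2, -2) lies strictly inside the polygon

Cast a horizontal ray to the right from the query point and count how many polygon edges it crosses (each edge strictly once or zero times, handled with the usual half-open convention). 
Parity of crossings → odd ⇒ inside.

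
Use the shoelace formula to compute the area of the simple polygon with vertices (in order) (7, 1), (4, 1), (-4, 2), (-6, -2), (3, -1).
Area = 57/2

Shoelace formula: Area = (1/2) |Σ_i (x_i · y_{i+1} − x_{i+1} · y_i)| (indices mod n). Compute each cross term:
  (7)(1) − (4)(1) = 3
  (4)(2) − (-4)(1) = 12
  (-4)(-2) − (-6)(2) = 20
  (-6)(-1) − (3)(-2) = 12
  (3)(1) − (7)(-1) = 10
Sum = 57, so (signed) Area = 57/2 = 57/2, |Area| = 57/2.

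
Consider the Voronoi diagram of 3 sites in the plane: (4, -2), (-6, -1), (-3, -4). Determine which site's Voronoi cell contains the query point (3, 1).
Nearest site = (4, -2)

The Voronoi cell of site s contains exactly those query points closer to s than to any other site. Compute squared distances from q = (3, 1) to each site:
  (4 − 3)² + (-2 − 1)² = 10
  (-3 − 3)² + (-4 − 1)² = 61
  (-6 − 3)² + (-1 − 1)² = 85
Minimum is attained by (4, -2), so q lies in its Voronoi cell.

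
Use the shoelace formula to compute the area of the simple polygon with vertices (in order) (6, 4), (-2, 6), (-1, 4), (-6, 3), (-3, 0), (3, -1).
Area = 93/2

Shoelace formula: Area = (1/2) |Σ_i (x_i · y_{i+1} − x_{i+1} · y_i)| (indices mod n). Compute each cross term:
  (6)(6) − (-2)(4) = 44
  (-2)(4) − (-1)(6) = -2
  (-1)(3) − (-6)(4) = 21
  (-6)(0) − (-3)(3) = 9
  (-3)(-1) − (3)(0) = 3
  (3)(4) − (6)(-1) = 18
Sum = 93, so (signed) Area = 93/2 = 93/2, |Area| = 93/2.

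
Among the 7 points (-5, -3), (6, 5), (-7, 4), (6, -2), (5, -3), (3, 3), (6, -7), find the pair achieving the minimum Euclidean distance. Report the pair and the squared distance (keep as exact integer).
Pair = ((6, -2), (5, -3)); squared distance = 2

Compute all C(7, 2) = 21 pairwise squared distances (x_i − x_j)² + (y_i − y_j)². The minimum is 2, attained by the pair ((6, -2), (5, -3)).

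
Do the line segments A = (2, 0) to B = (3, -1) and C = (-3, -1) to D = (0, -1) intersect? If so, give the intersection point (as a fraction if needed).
No (intersection of containing lines falls outside at least one segment)

Parametrize and solve: t = 1, s = 2. At least one of these is outside [0, 1], so the segments do not intersect.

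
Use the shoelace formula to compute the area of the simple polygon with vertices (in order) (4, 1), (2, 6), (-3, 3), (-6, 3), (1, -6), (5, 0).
Area = 123/2

Shoelace formula: Area = (1/2) |Σ_i (x_i · y_{i+1} − x_{i+1} · y_i)| (indices mod n). Compute each cross term:
  (4)(6) − (2)(1) = 22
  (2)(3) − (-3)(6) = 24
  (-3)(3) − (-6)(3) = 9
  (-6)(-6) − (1)(3) = 33
  (1)(0) − (5)(-6) = 30
  (5)(1) − (4)(0) = 5
Sum = 123, so (signed) Area = 123/2 = 123/2, |Area| = 123/2.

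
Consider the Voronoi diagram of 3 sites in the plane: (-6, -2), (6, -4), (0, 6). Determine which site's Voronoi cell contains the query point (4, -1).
Nearest site = (6, -4)

The Voronoi cell of site s contains exactly those query points closer to s than to any other site. Compute squared distances from q = (4, -1) to each site:
  (6 − 4)² + (-4 − -1)² = 13
  (0 − 4)² + (6 − -1)² = 65
  (-6 − 4)² + (-2 − -1)² = 101
Minimum is attained by (6, -4), so q lies in its Voronoi cell.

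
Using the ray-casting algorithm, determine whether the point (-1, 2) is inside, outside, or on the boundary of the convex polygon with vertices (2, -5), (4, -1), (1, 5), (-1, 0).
The point (-1, 2) lies strictly outside the polygon

Cast a horizontal ray to the right from the query point and count how many polygon edges it crosses (each edge strictly once or zero times, handled with the usual half-open convention). 
Parity of crossings → even ⇒ outside.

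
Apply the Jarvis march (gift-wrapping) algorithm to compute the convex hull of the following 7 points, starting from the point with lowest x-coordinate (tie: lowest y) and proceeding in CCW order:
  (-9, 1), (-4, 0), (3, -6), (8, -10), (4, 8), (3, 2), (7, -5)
Hull (CCW) = [(-9, 1), (8, -10), (7, -5), (4, 8)]

Jarvis march: at each step, from the current hull vertex p, select the next vertex q as the point such that every other point lies strictly to the left of (or on) the directed line p → q. (Equivalently: for every other point r, the cross product (q − p) × (r − p) ≥ 0.)
Starting point (lowest x, tie lowest y): (-9, 1). Wrap until returning to start. Resulting hull: (-9, 1), (8, -10), (7, -5), (4, 8).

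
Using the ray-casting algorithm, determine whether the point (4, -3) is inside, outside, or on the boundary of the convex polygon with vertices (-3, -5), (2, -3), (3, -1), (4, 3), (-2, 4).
The point (4, -3) lies strictly outside the polygon

Cast a horizontal ray to the right from the query point and count how many polygon edges it crosses (each edge strictly once or zero times, handled with the usual half-open convention). 
Parity of crossings → even ⇒ outside.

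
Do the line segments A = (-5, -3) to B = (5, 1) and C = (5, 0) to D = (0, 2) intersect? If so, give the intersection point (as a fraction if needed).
Yes; intersection at (15/4, 1/2) (t = 7/8 on AB, s = 1/4 on CD)

Parametrize AB as A + t(B − A) = (-5 + 10 t, -3 + 4 t) and CD as C + s(D − C) = (5 + -5 s, 0 + 2 s). Solve the linear system for (t, s). Determinant = -40 ≠ 0, so a unique intersection of the containing lines exists. Solution: t = 7/8, s = 1/4 — both in [0, 1], so the segments cross. Intersection point: (15/4, 1/2).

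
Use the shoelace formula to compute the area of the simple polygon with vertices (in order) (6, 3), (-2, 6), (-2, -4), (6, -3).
Area = 64

Shoelace formula: Area = (1/2) |Σ_i (x_i · y_{i+1} − x_{i+1} · y_i)| (indices mod n). Compute each cross term:
  (6)(6) − (-2)(3) = 42
  (-2)(-4) − (-2)(6) = 20
  (-2)(-3) − (6)(-4) = 30
  (6)(3) − (6)(-3) = 36
Sum = 128, so (signed) Area = 128/2 = 64, |Area| = 64.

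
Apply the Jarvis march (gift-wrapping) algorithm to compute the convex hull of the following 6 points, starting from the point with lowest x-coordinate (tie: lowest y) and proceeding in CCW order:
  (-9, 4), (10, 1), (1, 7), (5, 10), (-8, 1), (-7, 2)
Hull (CCW) = [(-9, 4), (-8, 1), (10, 1), (5, 10)]

Jarvis march: at each step, from the current hull vertex p, select the next vertex q as the point such that every other point lies strictly to the left of (or on) the directed line p → q. (Equivalently: for every other point r, the cross product (q − p) × (r − p) ≥ 0.)
Starting point (lowest x, tie lowest y): (-9, 4). Wrap until returning to start. Resulting hull: (-9, 4), (-8, 1), (10, 1), (5, 10).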